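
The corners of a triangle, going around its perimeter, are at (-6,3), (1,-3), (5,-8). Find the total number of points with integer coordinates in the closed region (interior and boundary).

By the shoelace formula, twice the signed area is |((-6)·(-3) − 1·3) + (1·(-8) − 5·(-3)) + (5·3 − (-6)·(-8))| = 11, so the area is 11/2.
Along each edge there are gcd(|Δx|,|Δy|)+1 lattice points, so counting each shared vertex once the boundary has gcd(7,6) + gcd(4,5) + gcd(11,11) = 1+1+11 = 13.
Pick's theorem gives I = A − B/2 + 1 = 11/2 − 13/2 + 1 = 0, so the closed region contains I + B = 0 + 13 = 13 lattice points.

13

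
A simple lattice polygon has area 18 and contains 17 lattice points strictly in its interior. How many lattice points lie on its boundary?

4

Pick's theorem gives A = I + B/2 − 1, so B = 2(A − I + 1) = 2(18 − 17 + 1) = 4.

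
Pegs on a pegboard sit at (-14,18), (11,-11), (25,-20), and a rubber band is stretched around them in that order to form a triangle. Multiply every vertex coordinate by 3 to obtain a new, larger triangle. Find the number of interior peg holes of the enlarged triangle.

811

By the shoelace formula, twice the signed area is |((-14)·(-11) − 11·18) + (11·(-20) − 25·(-11)) + (25·18 − (-14)·(-20))| = 181, so the area is 181/2.
The number of boundary lattice points is Σ gcd(|Δx|,|Δy|) = gcd(25,29) + gcd(14,9) + gcd(39,38) = 1+1+1 = 3.
Scaling by 3 multiplies the area by 3² = 9 (so the new area is 814.5) and multiplies the boundary lattice-point count by 3, giving 9.
By Pick's theorem, the interior count of the dilated polygon is 814.5 − 9/2 + 1 = 811.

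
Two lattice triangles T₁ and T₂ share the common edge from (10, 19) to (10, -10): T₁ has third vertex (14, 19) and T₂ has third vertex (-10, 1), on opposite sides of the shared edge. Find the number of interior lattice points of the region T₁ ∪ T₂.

The union is the simple quadrilateral with vertices (10, 19), (14, 19), (10, -10), (-10, 1) in order.
The shoelace formula gives twice the area as |(10·19 − 14·19) + (14·(-10) − 10·19) + (10·1 − (-10)·(-10)) + ((-10)·19 − 10·1)| = 696, so the area is 348.
Summing gcd(|Δx|,|Δy|) over the edges gives the boundary count: gcd(4,0) + gcd(4,29) + gcd(20,11) + gcd(20,18) = 4+1+1+2 = 8.
By Pick's theorem I = A − B/2 + 1 = 348 − 8/2 + 1 = 345.

345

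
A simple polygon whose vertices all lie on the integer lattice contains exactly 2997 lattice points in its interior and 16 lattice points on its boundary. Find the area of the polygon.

Pick's theorem states A = I + B/2 − 1, so A = 2997 + 16/2 − 1 = 3004.

3004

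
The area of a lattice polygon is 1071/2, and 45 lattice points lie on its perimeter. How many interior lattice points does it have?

Pick's theorem A = I + B/2 − 1 rearranges to I = A − B/2 + 1 = 1071/2 − 45/2 + 1 = 514.

514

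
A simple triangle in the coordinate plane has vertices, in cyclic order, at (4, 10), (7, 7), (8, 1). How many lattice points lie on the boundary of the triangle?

Summing gcd(|Δx|,|Δy|) over the edges gives the boundary count: gcd(3,3) + gcd(1,6) + gcd(4,9) = 3+1+1 = 5.

5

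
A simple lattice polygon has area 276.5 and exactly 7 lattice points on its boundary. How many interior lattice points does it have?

274

From Pick's theorem, I = A − B/2 + 1 = 276.5 − 7/2 + 1 = 274.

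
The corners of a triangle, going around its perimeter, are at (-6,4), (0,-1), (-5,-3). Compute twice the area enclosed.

By the shoelace formula, twice the signed area is |((-6)·(-1) − 0·4) + (0·(-3) − (-5)·(-1)) + ((-5)·4 − (-6)·(-3))| = 37, so the area is 18.5.

37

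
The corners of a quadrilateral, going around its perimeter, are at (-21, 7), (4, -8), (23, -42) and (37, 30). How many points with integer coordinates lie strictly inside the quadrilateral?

1641

By the shoelace formula, twice the signed area is |[(-21)·(-8) − 4·7] + [4·(-42) − 23·(-8)] + [23·30 − 37·(-42)] + [37·7 − (-21)·30]| = 3289, so the area is 1644.5.
Along each edge there are gcd(|Δx|,|Δy|)+1 lattice points, so counting each shared vertex once the boundary has gcd(25,15) + gcd(19,34) + gcd(14,72) + gcd(58,23) = 5+1+2+1 = 9.
Pick's theorem gives I = A − B/2 + 1 = 1644.5 − 9/2 + 1 = 1641.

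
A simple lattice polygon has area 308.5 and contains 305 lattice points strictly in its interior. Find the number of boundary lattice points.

Pick's theorem gives A = I + B/2 − 1, so B = 2(A − I + 1) = 2(308.5 − 305 + 1) = 9.

9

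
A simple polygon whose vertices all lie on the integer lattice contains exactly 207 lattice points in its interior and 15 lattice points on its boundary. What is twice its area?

By Pick's theorem, A = I + B/2 − 1 = 207 + 15/2 − 1 = 427/2.
Hence 2A = 427.

427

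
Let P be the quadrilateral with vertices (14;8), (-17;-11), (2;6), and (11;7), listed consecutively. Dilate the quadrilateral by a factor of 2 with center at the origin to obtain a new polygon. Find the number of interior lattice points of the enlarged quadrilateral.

317

Using the shoelace formula, 2A = |(14·(-11) − (-17)·8) + ((-17)·6 − 2·(-11)) + (2·7 − 11·6) + (11·8 − 14·7)| = 160, so the area is 80.
The number of boundary lattice points is Σ gcd(|Δx|,|Δy|) = gcd(31,19) + gcd(19,17) + gcd(9,1) + gcd(3,1) = 1+1+1+1 = 4.
Scaling by 2 multiplies the area by 2² = 4 (so the new area is 320) and multiplies the boundary lattice-point count by 2, giving 8.
By Pick's theorem, the interior count of the dilated polygon is 320 − 8/2 + 1 = 317.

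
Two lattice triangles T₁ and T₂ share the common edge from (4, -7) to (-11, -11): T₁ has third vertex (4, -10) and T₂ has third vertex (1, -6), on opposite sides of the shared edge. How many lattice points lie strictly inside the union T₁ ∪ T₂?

The union is the simple quadrilateral with vertices (4, -7), (4, -10), (-11, -11), (1, -6) in order.
The shoelace formula gives twice the area as |[4·(-10) − 4·(-7)] + [4·(-11) − (-11)·(-10)] + [(-11)·(-6) − 1·(-11)] + [1·(-7) − 4·(-6)]| = 72, so the area is 36.
The number of boundary lattice points is Σ gcd(|Δx|,|Δy|) = gcd(0,3) + gcd(15,1) + gcd(12,5) + gcd(3,1) = 3+1+1+1 = 6.
By Pick's theorem I = A − B/2 + 1 = 36 − 6/2 + 1 = 34.

34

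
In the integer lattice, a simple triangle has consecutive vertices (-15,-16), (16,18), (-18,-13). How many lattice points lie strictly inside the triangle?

By the shoelace formula, twice the signed area is |((-15)·18 − 16·(-16)) + (16·(-13) − (-18)·18) + ((-18)·(-16) − (-15)·(-13))| = 195, so the area is 97.5.
Summing gcd(|Δx|,|Δy|) over the edges gives the boundary count: gcd(31,34) + gcd(34,31) + gcd(3,3) = 1+1+3 = 5.
By Pick's theorem A = I + B/2 − 1, so I = 97.5 − 5/2 + 1 = 96.

96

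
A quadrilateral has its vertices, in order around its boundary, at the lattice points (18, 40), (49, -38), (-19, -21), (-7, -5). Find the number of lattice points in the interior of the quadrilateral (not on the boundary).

2306

Using the shoelace formula, 2A = |(18·(-38) − 49·40) + (49·(-21) − (-19)·(-38)) + ((-19)·(-5) − (-7)·(-21)) + ((-7)·40 − 18·(-5))| = 4637, so the area is 2318.5.
Summing gcd(|Δx|,|Δy|) over the edges gives the boundary count: gcd(31,78) + gcd(68,17) + gcd(12,16) + gcd(25,45) = 1+17+4+5 = 27.
By Pick's theorem A = I + B/2 − 1, so I = 2318.5 − 27/2 + 1 = 2306.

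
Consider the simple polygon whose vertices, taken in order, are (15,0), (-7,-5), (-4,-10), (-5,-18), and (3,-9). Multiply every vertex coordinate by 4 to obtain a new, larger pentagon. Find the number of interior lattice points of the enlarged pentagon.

Using the shoelace formula, 2A = |[15·(-5) − (-7)·0] + [(-7)·(-10) − (-4)·(-5)] + [(-4)·(-18) − (-5)·(-10)] + [(-5)·(-9) − 3·(-18)] + [3·0 − 15·(-9)]| = 231, so the area is 115.5.
The number of boundary lattice points is Σ gcd(|Δx|,|Δy|) = gcd(22,5) + gcd(3,5) + gcd(1,8) + gcd(8,9) + gcd(12,9) = 1+1+1+1+3 = 7.
Scaling by 4 multiplies the area by 4² = 16 (so the new area is 1848) and multiplies the boundary lattice-point count by 4, giving 28.
By Pick's theorem, the interior count of the dilated polygon is 1848 − 28/2 + 1 = 1835.

1835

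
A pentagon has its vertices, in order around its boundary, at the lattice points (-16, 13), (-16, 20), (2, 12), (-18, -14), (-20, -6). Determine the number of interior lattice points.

336

The shoelace formula gives twice the area as |[(-16)·20 − (-16)·13] + [(-16)·12 − 2·20] + [2·(-14) − (-18)·12] + [(-18)·(-6) − (-20)·(-14)] + [(-20)·13 − (-16)·(-6)]| = 684, so the area is 342.
Along each edge there are gcd(|Δx|,|Δy|)+1 lattice points, so counting each shared vertex once the boundary has gcd(0,7) + gcd(18,8) + gcd(20,26) + gcd(2,8) + gcd(4,19) = 7+2+2+2+1 = 14.
Pick's theorem gives I = A − B/2 + 1 = 342 − 14/2 + 1 = 336.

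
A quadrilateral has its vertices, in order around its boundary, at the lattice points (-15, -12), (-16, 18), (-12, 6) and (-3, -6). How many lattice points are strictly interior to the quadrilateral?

By the shoelace formula, twice the signed area is |((-15)·18 − (-16)·(-12)) + ((-16)·6 − (-12)·18) + ((-12)·(-6) − (-3)·6) + ((-3)·(-12) − (-15)·(-6))| = 306, so the area is 153.
Summing gcd(|Δx|,|Δy|) over the edges gives the boundary count: gcd(1,30) + gcd(4,12) + gcd(9,12) + gcd(12,6) = 1+4+3+6 = 14.
By Pick's theorem A = I + B/2 − 1, so I = 153 − 14/2 + 1 = 147.

147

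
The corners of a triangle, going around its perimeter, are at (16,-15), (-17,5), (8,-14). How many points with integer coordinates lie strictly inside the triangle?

The shoelace formula gives twice the area as |(16·5 − (-17)·(-15)) + ((-17)·(-14) − 8·5) + (8·(-15) − 16·(-14))| = 127, so the area is 127/2.
The number of boundary lattice points is Σ gcd(|Δx|,|Δy|) = gcd(33,20) + gcd(25,19) + gcd(8,1) = 1+1+1 = 3.
By Pick's theorem A = I + B/2 − 1, so I = 127/2 − 3/2 + 1 = 63.

63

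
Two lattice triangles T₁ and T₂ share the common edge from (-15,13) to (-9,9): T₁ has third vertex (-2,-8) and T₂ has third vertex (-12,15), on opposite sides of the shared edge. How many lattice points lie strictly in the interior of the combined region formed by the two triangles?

47

The union is the simple quadrilateral with vertices (-15,13), (-2,-8), (-9,9), (-12,15) in order.
Using the shoelace formula, 2A = |((-15)·(-8) − (-2)·13) + ((-2)·9 − (-9)·(-8)) + ((-9)·15 − (-12)·9) + ((-12)·13 − (-15)·15)| = 98, so the area is 49.
Summing gcd(|Δx|,|Δy|) over the edges gives the boundary count: gcd(13,21) + gcd(7,17) + gcd(3,6) + gcd(3,2) = 1+1+3+1 = 6.
By Pick's theorem I = A − B/2 + 1 = 49 − 6/2 + 1 = 47.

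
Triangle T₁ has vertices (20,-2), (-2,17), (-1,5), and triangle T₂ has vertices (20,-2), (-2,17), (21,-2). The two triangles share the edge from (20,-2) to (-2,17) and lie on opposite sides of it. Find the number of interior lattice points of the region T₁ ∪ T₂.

128

The union is the simple quadrilateral with vertices (20,-2), (-1,5), (-2,17), (21,-2) in order.
Using the shoelace formula, 2A = |(20·5 − (-1)·(-2)) + ((-1)·17 − (-2)·5) + ((-2)·(-2) − 21·17) + (21·(-2) − 20·(-2))| = 264, so the area is 132.
Along each edge there are gcd(|Δx|,|Δy|)+1 lattice points, so counting each shared vertex once the boundary has gcd(21,7) + gcd(1,12) + gcd(23,19) + gcd(1,0) = 7+1+1+1 = 10.
By Pick's theorem I = A − B/2 + 1 = 132 − 10/2 + 1 = 128.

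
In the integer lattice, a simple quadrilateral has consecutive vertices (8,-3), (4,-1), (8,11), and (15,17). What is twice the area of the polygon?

Using the shoelace formula, 2A = |(8·(-1) − 4·(-3)) + (4·11 − 8·(-1)) + (8·17 − 15·11) + (15·(-3) − 8·17)| = 154, so the area is 77.

154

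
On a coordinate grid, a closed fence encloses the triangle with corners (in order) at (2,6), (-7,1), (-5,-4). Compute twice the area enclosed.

The shoelace formula gives twice the area as |(2·1 − (-7)·6) + ((-7)·(-4) − (-5)·1) + ((-5)·6 − 2·(-4))| = 55, so the area is 27.5.

55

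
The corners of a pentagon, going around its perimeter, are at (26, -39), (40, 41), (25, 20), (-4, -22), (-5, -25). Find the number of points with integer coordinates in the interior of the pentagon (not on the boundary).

Using the shoelace formula, 2A = |(26·41 − 40·(-39)) + (40·20 − 25·41) + (25·(-22) − (-4)·20) + ((-4)·(-25) − (-5)·(-22)) + ((-5)·(-39) − 26·(-25))| = 2766, so the area is 1383.
The number of boundary lattice points is Σ gcd(|Δx|,|Δy|) = gcd(14,80) + gcd(15,21) + gcd(29,42) + gcd(1,3) + gcd(31,14) = 2+3+1+1+1 = 8.
By Pick's theorem A = I + B/2 − 1, so I = 1383 − 8/2 + 1 = 1380.

1380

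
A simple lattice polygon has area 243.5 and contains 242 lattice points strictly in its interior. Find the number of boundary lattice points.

Pick's theorem gives A = I + B/2 − 1, so B = 2(A − I + 1) = 2(243.5 − 242 + 1) = 5.

5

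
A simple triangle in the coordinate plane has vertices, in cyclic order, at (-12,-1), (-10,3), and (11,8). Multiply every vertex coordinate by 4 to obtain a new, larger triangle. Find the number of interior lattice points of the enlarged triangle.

The shoelace formula gives twice the area as |[(-12)·3 − (-10)·(-1)] + [(-10)·8 − 11·3] + [11·(-1) − (-12)·8]| = 74, so the area is 37.
Along each edge there are gcd(|Δx|,|Δy|)+1 lattice points, so counting each shared vertex once the boundary has gcd(2,4) + gcd(21,5) + gcd(23,9) = 2+1+1 = 4.
Scaling by 4 multiplies the area by 4² = 16 (so the new area is 592) and multiplies the boundary lattice-point count by 4, giving 16.
By Pick's theorem, the interior count of the dilated polygon is 592 − 16/2 + 1 = 585.

585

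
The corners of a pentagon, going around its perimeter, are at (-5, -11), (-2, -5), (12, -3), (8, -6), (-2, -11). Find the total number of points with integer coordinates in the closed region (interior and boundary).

By the shoelace formula, twice the signed area is |[(-5)·(-5) − (-2)·(-11)] + [(-2)·(-3) − 12·(-5)] + [12·(-6) − 8·(-3)] + [8·(-11) − (-2)·(-6)] + [(-2)·(-11) − (-5)·(-11)]| = 112, so the area is 56.
Summing gcd(|Δx|,|Δy|) over the edges gives the boundary count: gcd(3,6) + gcd(14,2) + gcd(4,3) + gcd(10,5) + gcd(3,0) = 3+2+1+5+3 = 14.
Pick's theorem gives I = A − B/2 + 1 = 56 − 14/2 + 1 = 50, so the closed region contains I + B = 50 + 14 = 64 lattice points.

64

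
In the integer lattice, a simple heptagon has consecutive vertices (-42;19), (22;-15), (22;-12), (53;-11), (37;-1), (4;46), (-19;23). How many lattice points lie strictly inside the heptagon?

2136

The shoelace formula gives twice the area as |((-42)·(-15) − 22·19) + (22·(-12) − 22·(-15)) + (22·(-11) − 53·(-12)) + (53·(-1) − 37·(-11)) + (37·46 − 4·(-1)) + (4·23 − (-19)·46) + ((-19)·19 − (-42)·23)| = 4303, so the area is 2151.5.
Along each edge there are gcd(|Δx|,|Δy|)+1 lattice points, so counting each shared vertex once the boundary has gcd(64,34) + gcd(0,3) + gcd(31,1) + gcd(16,10) + gcd(33,47) + gcd(23,23) + gcd(23,4) = 2+3+1+2+1+23+1 = 33.
Pick's theorem gives I = A − B/2 + 1 = 2151.5 − 33/2 + 1 = 2136.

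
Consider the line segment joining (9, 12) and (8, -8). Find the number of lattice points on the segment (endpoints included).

The number of lattice points on a segment between lattice points is gcd(|Δx|,|Δy|) + 1 = gcd(1,20) + 1 = 1 + 1 = 2.

2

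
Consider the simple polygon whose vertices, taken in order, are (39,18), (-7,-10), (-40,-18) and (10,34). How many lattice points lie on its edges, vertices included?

The number of boundary lattice points is Σ gcd(|Δx|,|Δy|) = gcd(46,28) + gcd(33,8) + gcd(50,52) + gcd(29,16) = 2+1+2+1 = 6.

6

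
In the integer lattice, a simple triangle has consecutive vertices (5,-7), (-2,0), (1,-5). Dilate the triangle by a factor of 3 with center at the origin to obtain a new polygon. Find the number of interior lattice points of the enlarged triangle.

49

The shoelace formula gives twice the area as |[5·0 − (-2)·(-7)] + [(-2)·(-5) − 1·0] + [1·(-7) − 5·(-5)]| = 14, so the area is 7.
Along each edge there are gcd(|Δx|,|Δy|)+1 lattice points, so counting each shared vertex once the boundary has gcd(7,7) + gcd(3,5) + gcd(4,2) = 7+1+2 = 10.
Scaling by 3 multiplies the area by 3² = 9 (so the new area is 63) and multiplies the boundary lattice-point count by 3, giving 30.
By Pick's theorem, the interior count of the dilated polygon is 63 − 30/2 + 1 = 49.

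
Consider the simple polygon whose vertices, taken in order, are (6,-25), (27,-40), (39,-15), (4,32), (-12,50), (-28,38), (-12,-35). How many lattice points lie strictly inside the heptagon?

The shoelace formula gives twice the area as |[6·(-40) − 27·(-25)] + [27·(-15) − 39·(-40)] + [39·32 − 4·(-15)] + [4·50 − (-12)·32] + [(-12)·38 − (-28)·50] + [(-28)·(-35) − (-12)·38] + [(-12)·(-25) − 6·(-35)]| = 6372, so the area is 3186.
Along each edge there are gcd(|Δx|,|Δy|)+1 lattice points, so counting each shared vertex once the boundary has gcd(21,15) + gcd(12,25) + gcd(35,47) + gcd(16,18) + gcd(16,12) + gcd(16,73) + gcd(18,10) = 3+1+1+2+4+1+2 = 14.
Pick's theorem gives I = A − B/2 + 1 = 3186 − 14/2 + 1 = 3180.

3180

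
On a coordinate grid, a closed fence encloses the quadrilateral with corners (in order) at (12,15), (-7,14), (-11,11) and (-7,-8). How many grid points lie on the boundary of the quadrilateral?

4

The number of boundary lattice points is Σ gcd(|Δx|,|Δy|) = gcd(19,1) + gcd(4,3) + gcd(4,19) + gcd(19,23) = 1+1+1+1 = 4.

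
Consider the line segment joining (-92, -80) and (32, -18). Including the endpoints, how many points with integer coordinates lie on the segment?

63

The number of lattice points on a segment between lattice points is gcd(|Δx|,|Δy|) + 1 = gcd(124,62) + 1 = 62 + 1 = 63.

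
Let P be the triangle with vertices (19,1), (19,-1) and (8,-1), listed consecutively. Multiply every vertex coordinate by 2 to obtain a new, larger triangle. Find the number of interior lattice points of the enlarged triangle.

The shoelace formula gives twice the area as |[19·(-1) − 19·1] + [19·(-1) − 8·(-1)] + [8·1 − 19·(-1)]| = 22, so the area is 11.
Along each edge there are gcd(|Δx|,|Δy|)+1 lattice points, so counting each shared vertex once the boundary has gcd(0,2) + gcd(11,0) + gcd(11,2) = 2+11+1 = 14.
Scaling by 2 multiplies the area by 2² = 4 (so the new area is 44) and multiplies the boundary lattice-point count by 2, giving 28.
By Pick's theorem, the interior count of the dilated polygon is 44 − 28/2 + 1 = 31.

31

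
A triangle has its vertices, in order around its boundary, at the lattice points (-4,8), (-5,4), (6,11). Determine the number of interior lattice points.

18

The shoelace formula gives twice the area as |[(-4)·4 − (-5)·8] + [(-5)·11 − 6·4] + [6·8 − (-4)·11]| = 37, so the area is 18.5.
Along each edge there are gcd(|Δx|,|Δy|)+1 lattice points, so counting each shared vertex once the boundary has gcd(1,4) + gcd(11,7) + gcd(10,3) = 1+1+1 = 3.
By Pick's theorem A = I + B/2 − 1, so I = 18.5 − 3/2 + 1 = 18.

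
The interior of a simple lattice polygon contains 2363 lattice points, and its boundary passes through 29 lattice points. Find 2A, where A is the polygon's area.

4753

By Pick's theorem, A = I + B/2 − 1 = 2363 + 29/2 − 1 = 4753/2.
Hence 2A = 4753.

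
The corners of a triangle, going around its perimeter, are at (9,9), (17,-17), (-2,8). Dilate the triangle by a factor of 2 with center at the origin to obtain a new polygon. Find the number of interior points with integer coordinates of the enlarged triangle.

By the shoelace formula, twice the signed area is |(9·(-17) − 17·9) + (17·8 − (-2)·(-17)) + ((-2)·9 − 9·8)| = 294, so the area is 147.
Summing gcd(|Δx|,|Δy|) over the edges gives the boundary count: gcd(8,26) + gcd(19,25) + gcd(11,1) = 2+1+1 = 4.
Scaling by 2 multiplies the area by 2² = 4 (so the new area is 588) and multiplies the boundary lattice-point count by 2, giving 8.
By Pick's theorem, the interior count of the dilated polygon is 588 − 8/2 + 1 = 585.

585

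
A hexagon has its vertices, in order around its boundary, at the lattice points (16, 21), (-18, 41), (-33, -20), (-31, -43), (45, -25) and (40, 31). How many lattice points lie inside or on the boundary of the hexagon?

4503

By the shoelace formula, twice the signed area is |(16·41 − (-18)·21) + ((-18)·(-20) − (-33)·41) + ((-33)·(-43) − (-31)·(-20)) + ((-31)·(-25) − 45·(-43)) + (45·31 − 40·(-25)) + (40·21 − 16·31)| = 8995, so the area is 4497.5.
Summing gcd(|Δx|,|Δy|) over the edges gives the boundary count: gcd(34,20) + gcd(15,61) + gcd(2,23) + gcd(76,18) + gcd(5,56) + gcd(24,10) = 2+1+1+2+1+2 = 9.
Pick's theorem gives I = A − B/2 + 1 = 4497.5 − 9/2 + 1 = 4494, so the closed region contains I + B = 4494 + 9 = 4503 lattice points.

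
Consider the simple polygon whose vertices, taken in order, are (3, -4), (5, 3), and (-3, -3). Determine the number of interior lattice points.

21

By the shoelace formula, twice the signed area is |[3·3 − 5·(-4)] + [5·(-3) − (-3)·3] + [(-3)·(-4) − 3·(-3)]| = 44, so the area is 22.
Summing gcd(|Δx|,|Δy|) over the edges gives the boundary count: gcd(2,7) + gcd(8,6) + gcd(6,1) = 1+2+1 = 4.
By Pick's theorem A = I + B/2 − 1, so I = 22 − 4/2 + 1 = 21.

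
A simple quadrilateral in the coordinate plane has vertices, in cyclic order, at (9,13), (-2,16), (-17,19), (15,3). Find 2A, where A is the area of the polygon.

236

Using the shoelace formula, 2A = |[9·16 − (-2)·13] + [(-2)·19 − (-17)·16] + [(-17)·3 − 15·19] + [15·13 − 9·3]| = 236, so the area is 118.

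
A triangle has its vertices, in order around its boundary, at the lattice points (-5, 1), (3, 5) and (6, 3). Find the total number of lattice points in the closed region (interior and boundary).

The shoelace formula gives twice the area as |[(-5)·5 − 3·1] + [3·3 − 6·5] + [6·1 − (-5)·3]| = 28, so the area is 14.
Summing gcd(|Δx|,|Δy|) over the edges gives the boundary count: gcd(8,4) + gcd(3,2) + gcd(11,2) = 4+1+1 = 6.
Pick's theorem gives I = A − B/2 + 1 = 14 − 6/2 + 1 = 12, so the closed region contains I + B = 12 + 6 = 18 lattice points.

18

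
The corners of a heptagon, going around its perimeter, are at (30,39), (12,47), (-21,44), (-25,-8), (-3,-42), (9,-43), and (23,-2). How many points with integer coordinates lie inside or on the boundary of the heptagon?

3601

By the shoelace formula, twice the signed area is |[30·47 − 12·39] + [12·44 − (-21)·47] + [(-21)·(-8) − (-25)·44] + [(-25)·(-42) − (-3)·(-8)] + [(-3)·(-43) − 9·(-42)] + [9·(-2) − 23·(-43)] + [23·39 − 30·(-2)]| = 7186, so the area is 3593.
The number of boundary lattice points is Σ gcd(|Δx|,|Δy|) = gcd(18,8) + gcd(33,3) + gcd(4,52) + gcd(22,34) + gcd(12,1) + gcd(14,41) + gcd(7,41) = 2+3+4+2+1+1+1 = 14.
Pick's theorem gives I = A − B/2 + 1 = 3593 − 14/2 + 1 = 3587, so the closed region contains I + B = 3587 + 14 = 3601 lattice points.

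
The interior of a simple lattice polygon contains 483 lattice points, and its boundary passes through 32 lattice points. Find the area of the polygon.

By Pick's theorem, A = I + B/2 − 1 = 483 + 32/2 − 1 = 498.

498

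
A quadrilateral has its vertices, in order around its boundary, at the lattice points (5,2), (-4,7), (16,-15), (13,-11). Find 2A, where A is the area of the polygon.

Using the shoelace formula, 2A = |(5·7 − (-4)·2) + ((-4)·(-15) − 16·7) + (16·(-11) − 13·(-15)) + (13·2 − 5·(-11))| = 91, so the area is 45.5.

91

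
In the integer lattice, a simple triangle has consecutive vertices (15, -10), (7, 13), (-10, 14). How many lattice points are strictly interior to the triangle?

The shoelace formula gives twice the area as |(15·13 − 7·(-10)) + (7·14 − (-10)·13) + ((-10)·(-10) − 15·14)| = 383, so the area is 191.5.
The number of boundary lattice points is Σ gcd(|Δx|,|Δy|) = gcd(8,23) + gcd(17,1) + gcd(25,24) = 1+1+1 = 3.
Pick's theorem gives I = A − B/2 + 1 = 191.5 − 3/2 + 1 = 191.

191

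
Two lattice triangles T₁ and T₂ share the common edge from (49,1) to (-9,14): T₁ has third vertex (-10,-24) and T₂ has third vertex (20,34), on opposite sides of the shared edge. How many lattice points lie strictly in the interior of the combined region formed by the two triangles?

The union is the simple quadrilateral with vertices (49,1), (-10,-24), (-9,14), (20,34) in order.
Using the shoelace formula, 2A = |[49·(-24) − (-10)·1] + [(-10)·14 − (-9)·(-24)] + [(-9)·34 − 20·14] + [20·1 − 49·34]| = 3754, so the area is 1877.
The number of boundary lattice points is Σ gcd(|Δx|,|Δy|) = gcd(59,25) + gcd(1,38) + gcd(29,20) + gcd(29,33) = 1+1+1+1 = 4.
By Pick's theorem I = A − B/2 + 1 = 1877 − 4/2 + 1 = 1876.

1876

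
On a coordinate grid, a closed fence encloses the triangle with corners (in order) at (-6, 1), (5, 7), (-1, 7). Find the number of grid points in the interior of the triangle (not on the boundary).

15

Using the shoelace formula, 2A = |((-6)·7 − 5·1) + (5·7 − (-1)·7) + ((-1)·1 − (-6)·7)| = 36, so the area is 18.
Along each edge there are gcd(|Δx|,|Δy|)+1 lattice points, so counting each shared vertex once the boundary has gcd(11,6) + gcd(6,0) + gcd(5,6) = 1+6+1 = 8.
By Pick's theorem A = I + B/2 − 1, so I = 18 − 8/2 + 1 = 15.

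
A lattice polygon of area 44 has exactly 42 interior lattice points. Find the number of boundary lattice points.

Pick's theorem gives A = I + B/2 − 1, so B = 2(A − I + 1) = 2(44 − 42 + 1) = 6.

6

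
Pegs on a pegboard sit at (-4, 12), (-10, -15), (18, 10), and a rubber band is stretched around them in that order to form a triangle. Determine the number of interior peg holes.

301

The shoelace formula gives twice the area as |((-4)·(-15) − (-10)·12) + ((-10)·10 − 18·(-15)) + (18·12 − (-4)·10)| = 606, so the area is 303.
The number of boundary lattice points is Σ gcd(|Δx|,|Δy|) = gcd(6,27) + gcd(28,25) + gcd(22,2) = 3+1+2 = 6.
Pick's theorem gives I = A − B/2 + 1 = 303 − 6/2 + 1 = 301.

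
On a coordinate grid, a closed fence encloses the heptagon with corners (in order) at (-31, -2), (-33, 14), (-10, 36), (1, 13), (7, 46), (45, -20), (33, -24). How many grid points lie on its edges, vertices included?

15

Along each edge there are gcd(|Δx|,|Δy|)+1 lattice points, so counting each shared vertex once the boundary has gcd(2,16) + gcd(23,22) + gcd(11,23) + gcd(6,33) + gcd(38,66) + gcd(12,4) + gcd(64,22) = 2+1+1+3+2+4+2 = 15.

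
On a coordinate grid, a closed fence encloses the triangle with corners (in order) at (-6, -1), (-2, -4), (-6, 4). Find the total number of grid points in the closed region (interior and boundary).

By the shoelace formula, twice the signed area is |((-6)·(-4) − (-2)·(-1)) + ((-2)·4 − (-6)·(-4)) + ((-6)·(-1) − (-6)·4)| = 20, so the area is 10.
The number of boundary lattice points is Σ gcd(|Δx|,|Δy|) = gcd(4,3) + gcd(4,8) + gcd(0,5) = 1+4+5 = 10.
Pick's theorem gives I = A − B/2 + 1 = 10 − 10/2 + 1 = 6, so the closed region contains I + B = 6 + 10 = 16 lattice points.

16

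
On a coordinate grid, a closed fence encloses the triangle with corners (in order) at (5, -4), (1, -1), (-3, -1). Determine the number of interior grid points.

4

By the shoelace formula, twice the signed area is |(5·(-1) − 1·(-4)) + (1·(-1) − (-3)·(-1)) + ((-3)·(-4) − 5·(-1))| = 12, so the area is 6.
Along each edge there are gcd(|Δx|,|Δy|)+1 lattice points, so counting each shared vertex once the boundary has gcd(4,3) + gcd(4,0) + gcd(8,3) = 1+4+1 = 6.
Pick's theorem gives I = A − B/2 + 1 = 6 − 6/2 + 1 = 4.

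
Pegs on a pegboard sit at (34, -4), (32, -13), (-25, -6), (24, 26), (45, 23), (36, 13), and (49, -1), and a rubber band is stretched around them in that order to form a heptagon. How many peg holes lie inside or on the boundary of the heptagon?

Using the shoelace formula, 2A = |(34·(-13) − 32·(-4)) + (32·(-6) − (-25)·(-13)) + ((-25)·26 − 24·(-6)) + (24·23 − 45·26) + (45·13 − 36·23) + (36·(-1) − 49·13) + (49·(-4) − 34·(-1))| = 3033, so the area is 1516.5.
Summing gcd(|Δx|,|Δy|) over the edges gives the boundary count: gcd(2,9) + gcd(57,7) + gcd(49,32) + gcd(21,3) + gcd(9,10) + gcd(13,14) + gcd(15,3) = 1+1+1+3+1+1+3 = 11.
Pick's theorem gives I = A − B/2 + 1 = 1516.5 − 11/2 + 1 = 1512, so the closed region contains I + B = 1512 + 11 = 1523 lattice points.

1523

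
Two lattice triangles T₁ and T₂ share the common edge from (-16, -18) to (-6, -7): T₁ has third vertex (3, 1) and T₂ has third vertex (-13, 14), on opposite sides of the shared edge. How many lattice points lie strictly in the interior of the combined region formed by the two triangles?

140

The union is the simple quadrilateral with vertices (-16, -18), (3, 1), (-6, -7), (-13, 14) in order.
By the shoelace formula, twice the signed area is |((-16)·1 − 3·(-18)) + (3·(-7) − (-6)·1) + ((-6)·14 − (-13)·(-7)) + ((-13)·(-18) − (-16)·14)| = 306, so the area is 153.
Along each edge there are gcd(|Δx|,|Δy|)+1 lattice points, so counting each shared vertex once the boundary has gcd(19,19) + gcd(9,8) + gcd(7,21) + gcd(3,32) = 19+1+7+1 = 28.
By Pick's theorem I = A − B/2 + 1 = 153 − 28/2 + 1 = 140.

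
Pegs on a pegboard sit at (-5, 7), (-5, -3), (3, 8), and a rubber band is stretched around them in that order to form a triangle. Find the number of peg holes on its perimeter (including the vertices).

The number of boundary lattice points is Σ gcd(|Δx|,|Δy|) = gcd(0,10) + gcd(8,11) + gcd(8,1) = 10+1+1 = 12.

12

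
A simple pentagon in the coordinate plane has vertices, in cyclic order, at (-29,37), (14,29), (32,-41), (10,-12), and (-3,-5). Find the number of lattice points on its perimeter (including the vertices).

7

Along each edge there are gcd(|Δx|,|Δy|)+1 lattice points, so counting each shared vertex once the boundary has gcd(43,8) + gcd(18,70) + gcd(22,29) + gcd(13,7) + gcd(26,42) = 1+2+1+1+2 = 7.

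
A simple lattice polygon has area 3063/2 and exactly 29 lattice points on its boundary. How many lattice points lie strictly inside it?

Pick's theorem A = I + B/2 − 1 rearranges to I = A − B/2 + 1 = 3063/2 − 29/2 + 1 = 1518.

1518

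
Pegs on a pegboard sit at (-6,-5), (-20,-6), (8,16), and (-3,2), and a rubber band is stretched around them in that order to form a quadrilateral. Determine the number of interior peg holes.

By the shoelace formula, twice the signed area is |((-6)·(-6) − (-20)·(-5)) + ((-20)·16 − 8·(-6)) + (8·2 − (-3)·16) + ((-3)·(-5) − (-6)·2)| = 245, so the area is 245/2.
Summing gcd(|Δx|,|Δy|) over the edges gives the boundary count: gcd(14,1) + gcd(28,22) + gcd(11,14) + gcd(3,7) = 1+2+1+1 = 5.
Pick's theorem gives I = A − B/2 + 1 = 245/2 − 5/2 + 1 = 121.

121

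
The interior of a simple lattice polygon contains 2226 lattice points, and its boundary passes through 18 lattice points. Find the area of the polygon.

2234

By Pick's theorem, A = I + B/2 − 1 = 2226 + 18/2 − 1 = 2234.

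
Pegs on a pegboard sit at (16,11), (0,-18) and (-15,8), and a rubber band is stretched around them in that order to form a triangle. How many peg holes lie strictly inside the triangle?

425

Using the shoelace formula, 2A = |(16·(-18) − 0·11) + (0·8 − (-15)·(-18)) + ((-15)·11 − 16·8)| = 851, so the area is 851/2.
Summing gcd(|Δx|,|Δy|) over the edges gives the boundary count: gcd(16,29) + gcd(15,26) + gcd(31,3) = 1+1+1 = 3.
By Pick's theorem A = I + B/2 − 1, so I = 851/2 − 3/2 + 1 = 425.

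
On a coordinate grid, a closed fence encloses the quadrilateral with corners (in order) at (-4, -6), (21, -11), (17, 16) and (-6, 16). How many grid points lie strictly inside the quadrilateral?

566

By the shoelace formula, twice the signed area is |((-4)·(-11) − 21·(-6)) + (21·16 − 17·(-11)) + (17·16 − (-6)·16) + ((-6)·(-6) − (-4)·16)| = 1161, so the area is 580.5.
Along each edge there are gcd(|Δx|,|Δy|)+1 lattice points, so counting each shared vertex once the boundary has gcd(25,5) + gcd(4,27) + gcd(23,0) + gcd(2,22) = 5+1+23+2 = 31.
By Pick's theorem A = I + B/2 − 1, so I = 580.5 − 31/2 + 1 = 566.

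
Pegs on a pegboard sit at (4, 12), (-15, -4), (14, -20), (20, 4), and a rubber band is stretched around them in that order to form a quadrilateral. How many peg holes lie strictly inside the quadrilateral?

Using the shoelace formula, 2A = |(4·(-4) − (-15)·12) + ((-15)·(-20) − 14·(-4)) + (14·4 − 20·(-20)) + (20·12 − 4·4)| = 1200, so the area is 600.
The number of boundary lattice points is Σ gcd(|Δx|,|Δy|) = gcd(19,16) + gcd(29,16) + gcd(6,24) + gcd(16,8) = 1+1+6+8 = 16.
By Pick's theorem A = I + B/2 − 1, so I = 600 − 16/2 + 1 = 593.

593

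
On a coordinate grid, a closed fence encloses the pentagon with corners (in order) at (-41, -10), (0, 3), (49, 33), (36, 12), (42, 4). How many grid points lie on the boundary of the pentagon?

6

Along each edge there are gcd(|Δx|,|Δy|)+1 lattice points, so counting each shared vertex once the boundary has gcd(41,13) + gcd(49,30) + gcd(13,21) + gcd(6,8) + gcd(83,14) = 1+1+1+2+1 = 6.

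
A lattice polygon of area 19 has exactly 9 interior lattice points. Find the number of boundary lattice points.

22

Pick's theorem gives A = I + B/2 − 1, so B = 2(A − I + 1) = 2(19 − 9 + 1) = 22.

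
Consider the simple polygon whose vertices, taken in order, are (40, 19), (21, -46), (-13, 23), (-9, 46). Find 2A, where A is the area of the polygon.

4756

Using the shoelace formula, 2A = |[40·(-46) − 21·19] + [21·23 − (-13)·(-46)] + [(-13)·46 − (-9)·23] + [(-9)·19 − 40·46]| = 4756, so the area is 2378.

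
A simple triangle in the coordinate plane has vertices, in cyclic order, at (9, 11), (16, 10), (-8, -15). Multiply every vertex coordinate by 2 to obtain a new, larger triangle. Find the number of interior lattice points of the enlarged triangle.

396

The shoelace formula gives twice the area as |[9·10 − 16·11] + [16·(-15) − (-8)·10] + [(-8)·11 − 9·(-15)]| = 199, so the area is 99.5.
Summing gcd(|Δx|,|Δy|) over the edges gives the boundary count: gcd(7,1) + gcd(24,25) + gcd(17,26) = 1+1+1 = 3.
Scaling by 2 multiplies the area by 2² = 4 (so the new area is 398) and multiplies the boundary lattice-point count by 2, giving 6.
By Pick's theorem, the interior count of the dilated polygon is 398 − 6/2 + 1 = 396.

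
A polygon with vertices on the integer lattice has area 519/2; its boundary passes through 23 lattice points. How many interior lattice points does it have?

From Pick's theorem, I = A − B/2 + 1 = 519/2 − 23/2 + 1 = 249.

249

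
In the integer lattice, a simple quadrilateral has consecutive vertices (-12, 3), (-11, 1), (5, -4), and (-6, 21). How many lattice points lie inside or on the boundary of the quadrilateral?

193

By the shoelace formula, twice the signed area is |[(-12)·1 − (-11)·3] + [(-11)·(-4) − 5·1] + [5·21 − (-6)·(-4)] + [(-6)·3 − (-12)·21]| = 375, so the area is 187.5.
Along each edge there are gcd(|Δx|,|Δy|)+1 lattice points, so counting each shared vertex once the boundary has gcd(1,2) + gcd(16,5) + gcd(11,25) + gcd(6,18) = 1+1+1+6 = 9.
Pick's theorem gives I = A − B/2 + 1 = 187.5 − 9/2 + 1 = 184, so the closed region contains I + B = 184 + 9 = 193 lattice points.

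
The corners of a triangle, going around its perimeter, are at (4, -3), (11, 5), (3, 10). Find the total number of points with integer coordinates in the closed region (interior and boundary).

The shoelace formula gives twice the area as |[4·5 − 11·(-3)] + [11·10 − 3·5] + [3·(-3) − 4·10]| = 99, so the area is 49.5.
The number of boundary lattice points is Σ gcd(|Δx|,|Δy|) = gcd(7,8) + gcd(8,5) + gcd(1,13) = 1+1+1 = 3.
Pick's theorem gives I = A − B/2 + 1 = 49.5 − 3/2 + 1 = 49, so the closed region contains I + B = 49 + 3 = 52 lattice points.

52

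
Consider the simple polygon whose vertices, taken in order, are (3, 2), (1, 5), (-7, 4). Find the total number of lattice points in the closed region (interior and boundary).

Using the shoelace formula, 2A = |(3·5 − 1·2) + (1·4 − (-7)·5) + ((-7)·2 − 3·4)| = 26, so the area is 13.
The number of boundary lattice points is Σ gcd(|Δx|,|Δy|) = gcd(2,3) + gcd(8,1) + gcd(10,2) = 1+1+2 = 4.
Pick's theorem gives I = A − B/2 + 1 = 13 − 4/2 + 1 = 12, so the closed region contains I + B = 12 + 4 = 16 lattice points.

16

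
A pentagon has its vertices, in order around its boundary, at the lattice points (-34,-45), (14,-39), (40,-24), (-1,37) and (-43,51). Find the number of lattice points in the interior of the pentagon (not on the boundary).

By the shoelace formula, twice the signed area is |((-34)·(-39) − 14·(-45)) + (14·(-24) − 40·(-39)) + (40·37 − (-1)·(-24)) + ((-1)·51 − (-43)·37) + ((-43)·(-45) − (-34)·51)| = 9845, so the area is 9845/2.
Summing gcd(|Δx|,|Δy|) over the edges gives the boundary count: gcd(48,6) + gcd(26,15) + gcd(41,61) + gcd(42,14) + gcd(9,96) = 6+1+1+14+3 = 25.
By Pick's theorem A = I + B/2 − 1, so I = 9845/2 − 25/2 + 1 = 4911.

4911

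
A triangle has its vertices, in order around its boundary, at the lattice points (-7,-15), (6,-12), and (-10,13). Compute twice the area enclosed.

373

Using the shoelace formula, 2A = |((-7)·(-12) − 6·(-15)) + (6·13 − (-10)·(-12)) + ((-10)·(-15) − (-7)·13)| = 373, so the area is 373/2.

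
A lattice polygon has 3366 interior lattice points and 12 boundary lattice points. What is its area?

Pick's theorem states A = I + B/2 − 1, so A = 3366 + 12/2 − 1 = 3371.

3371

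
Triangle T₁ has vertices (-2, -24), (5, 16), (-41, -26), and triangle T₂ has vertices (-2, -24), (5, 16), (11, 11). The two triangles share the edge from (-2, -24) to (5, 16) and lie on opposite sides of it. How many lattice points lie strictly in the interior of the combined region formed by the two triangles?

The union is the simple quadrilateral with vertices (-2, -24), (-41, -26), (5, 16), (11, 11) in order.
Using the shoelace formula, 2A = |((-2)·(-26) − (-41)·(-24)) + ((-41)·16 − 5·(-26)) + (5·11 − 11·16) + (11·(-24) − (-2)·11)| = 1821, so the area is 910.5.
Along each edge there are gcd(|Δx|,|Δy|)+1 lattice points, so counting each shared vertex once the boundary has gcd(39,2) + gcd(46,42) + gcd(6,5) + gcd(13,35) = 1+2+1+1 = 5.
By Pick's theorem I = A − B/2 + 1 = 910.5 − 5/2 + 1 = 909.

909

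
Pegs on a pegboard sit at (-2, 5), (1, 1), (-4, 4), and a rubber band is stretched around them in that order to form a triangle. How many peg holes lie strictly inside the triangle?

Using the shoelace formula, 2A = |[(-2)·1 − 1·5] + [1·4 − (-4)·1] + [(-4)·5 − (-2)·4]| = 11, so the area is 11/2.
Along each edge there are gcd(|Δx|,|Δy|)+1 lattice points, so counting each shared vertex once the boundary has gcd(3,4) + gcd(5,3) + gcd(2,1) = 1+1+1 = 3.
By Pick's theorem A = I + B/2 − 1, so I = 11/2 − 3/2 + 1 = 5.

5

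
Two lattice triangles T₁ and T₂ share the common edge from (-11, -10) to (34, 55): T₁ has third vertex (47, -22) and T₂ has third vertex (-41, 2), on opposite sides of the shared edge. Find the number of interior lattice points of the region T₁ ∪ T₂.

3396

The union is the simple quadrilateral with vertices (-11, -10), (47, -22), (34, 55), (-41, 2) in order.
Using the shoelace formula, 2A = |[(-11)·(-22) − 47·(-10)] + [47·55 − 34·(-22)] + [34·2 − (-41)·55] + [(-41)·(-10) − (-11)·2]| = 6800, so the area is 3400.
Summing gcd(|Δx|,|Δy|) over the edges gives the boundary count: gcd(58,12) + gcd(13,77) + gcd(75,53) + gcd(30,12) = 2+1+1+6 = 10.
By Pick's theorem I = A − B/2 + 1 = 3400 − 10/2 + 1 = 3396.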